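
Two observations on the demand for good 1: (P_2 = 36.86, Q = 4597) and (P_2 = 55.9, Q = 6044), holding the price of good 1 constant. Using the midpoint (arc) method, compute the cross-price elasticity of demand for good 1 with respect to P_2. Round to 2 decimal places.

ΔQ_1 = 6044 − 4597 = 1447; ΔP_2 = 55.9 − 36.86 = 19.04.
Midpoints: Q̄_1 = 5320.5, P̄_2 = 46.38.
ε = (ΔQ_1/Q̄_1)/(ΔP_2/P̄_2) = (1447/5320.5)/(19.04/46.38) ≈ 0.66.
ε > 0: good 1 and good 2 are substitutes.

0.66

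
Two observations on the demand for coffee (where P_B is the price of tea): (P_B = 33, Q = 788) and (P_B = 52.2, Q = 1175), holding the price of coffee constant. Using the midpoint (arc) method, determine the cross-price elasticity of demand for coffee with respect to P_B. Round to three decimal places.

0.875

ΔQ_A = 1175 − 788 = 387; ΔP_B = 52.2 − 33 = 19.2.
Midpoints: Q̄_A = 981.5, P̄_B = 42.60.
ε = (ΔQ_A/Q̄_A)/(ΔP_B/P̄_B) = (387/981.5)/(19.2/42.60) ≈ 0.875.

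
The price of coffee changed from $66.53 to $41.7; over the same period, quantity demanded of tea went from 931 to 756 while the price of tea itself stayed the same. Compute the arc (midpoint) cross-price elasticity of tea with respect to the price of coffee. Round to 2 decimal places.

ΔQ_A = 756 − 931 = -175; ΔP_B = 41.7 − 66.53 = -24.83.
Midpoints: Q̄_A = 843.5, P̄_B = 54.12.
ε = (ΔQ_A/Q̄_A)/(ΔP_B/P̄_B) = (-175/843.5)/(-24.83/54.12) ≈ 0.45.

0.45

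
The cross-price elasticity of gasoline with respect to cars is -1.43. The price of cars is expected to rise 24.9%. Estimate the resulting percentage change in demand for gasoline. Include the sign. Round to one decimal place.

%ΔQ ≈ ε × %ΔP of cars = -1.43 × (24.9%) = -35.6%.
Demand for gasoline falls by about 35.6%.

-35.6%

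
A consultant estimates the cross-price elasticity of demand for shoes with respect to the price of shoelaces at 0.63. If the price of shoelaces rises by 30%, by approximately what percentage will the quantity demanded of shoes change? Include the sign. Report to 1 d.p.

18.9%

%ΔQ ≈ ε × %ΔP of shoelaces = 0.63 × (30%) = 18.9%.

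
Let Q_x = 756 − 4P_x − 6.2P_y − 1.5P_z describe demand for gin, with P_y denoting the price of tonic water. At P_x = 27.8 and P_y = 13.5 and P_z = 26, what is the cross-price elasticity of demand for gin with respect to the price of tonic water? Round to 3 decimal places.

At P_x = 27.8 and P_y = 13.5 and P_z = 26: Q_x = 522.1.
∂Q_x/∂P_y = -6.2.
ε = (∂Q_x/∂P_y)(P_y/Q_x) = -6.2 × (13.5/522.1) ≈ -0.160.
Since ε < 0, gin and tonic water are complements.

-0.160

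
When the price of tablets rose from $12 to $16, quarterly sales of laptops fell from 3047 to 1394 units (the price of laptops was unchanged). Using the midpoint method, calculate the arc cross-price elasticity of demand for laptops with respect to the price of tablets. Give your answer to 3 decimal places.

ΔQ_A = 1394 − 3047 = -1653; ΔP_B = 16 − 12 = 4.
Midpoints: Q̄_A = 2220.5, P̄_B = 14.00.
ε = (ΔQ_A/Q̄_A)/(ΔP_B/P̄_B) = (-1653/2220.5)/(4/14.00) ≈ -2.605.

-2.605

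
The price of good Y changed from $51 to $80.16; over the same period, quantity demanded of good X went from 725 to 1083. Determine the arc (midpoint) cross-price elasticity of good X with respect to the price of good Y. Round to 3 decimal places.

0.891

ΔQ_X = 1083 − 725 = 358; ΔP_Y = 80.16 − 51 = 29.16.
Midpoints: Q̄_X = 904.0, P̄_Y = 65.58.
ε = (ΔQ_X/Q̄_X)/(ΔP_Y/P̄_Y) = (358/904.0)/(29.16/65.58) ≈ 0.891.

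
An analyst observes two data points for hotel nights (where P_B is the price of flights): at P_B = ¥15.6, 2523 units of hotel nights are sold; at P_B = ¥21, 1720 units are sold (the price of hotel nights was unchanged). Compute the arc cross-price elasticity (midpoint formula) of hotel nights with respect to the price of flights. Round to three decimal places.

ΔQ_A = 1720 − 2523 = -803; ΔP_B = 21 − 15.6 = 5.4.
Midpoints: Q̄_A = 2121.5, P̄_B = 18.30.
ε = (ΔQ_A/Q̄_A)/(ΔP_B/P̄_B) = (-803/2121.5)/(5.4/18.30) ≈ -1.283.
ε < 0: hotel nights and flights are complements.

-1.283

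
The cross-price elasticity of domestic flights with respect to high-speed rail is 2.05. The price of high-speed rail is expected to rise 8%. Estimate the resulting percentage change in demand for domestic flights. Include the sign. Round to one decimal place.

%ΔQ ≈ ε × %ΔP of high-speed rail = 2.05 × (8%) = 16.4%.

16.4%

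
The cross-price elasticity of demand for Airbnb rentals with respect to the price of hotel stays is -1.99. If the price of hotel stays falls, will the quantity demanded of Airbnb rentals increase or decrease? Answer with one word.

increase

ε < 0 and the price of hotel stays falls, so the quantity of Airbnb rentals moves in the opposite direction: it increases.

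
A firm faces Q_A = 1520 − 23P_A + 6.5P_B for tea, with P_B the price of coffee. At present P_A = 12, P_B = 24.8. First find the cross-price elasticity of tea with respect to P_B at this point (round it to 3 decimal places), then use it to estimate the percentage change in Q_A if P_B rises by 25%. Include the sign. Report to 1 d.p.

2.9%

At P_A = 12, P_B = 24.8: Q_A = 1405.2.
∂Q_A/∂P_B = 6.5.
ε = (∂Q_A/∂P_B)(P_B/Q_A) = 6.5000 × 24.8/1405.2 ≈ 0.115.
%ΔQ_A ≈ ε × %ΔP_B = 0.115 × (25%) = 2.9%.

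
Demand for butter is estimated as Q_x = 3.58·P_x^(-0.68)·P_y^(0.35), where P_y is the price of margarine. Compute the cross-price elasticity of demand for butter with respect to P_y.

In a log-linear (constant-elasticity) demand function, the coefficient on the exponent of P_y is the cross-price elasticity.
ε = 0.35. Positive, so butter and margarine are substitutes.

0.35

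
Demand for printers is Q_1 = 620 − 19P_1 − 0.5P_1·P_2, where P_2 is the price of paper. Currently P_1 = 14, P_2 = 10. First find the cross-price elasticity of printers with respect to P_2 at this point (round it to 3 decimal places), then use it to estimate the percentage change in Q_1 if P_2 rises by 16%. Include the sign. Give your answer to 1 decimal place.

At P_1 = 14, P_2 = 10: Q_1 = 284.
∂Q_1/∂P_2 = -0.5P_1 = -7.0000.
ε = (∂Q_1/∂P_2)(P_2/Q_1) = -7.0000 × 10/284 ≈ -0.246.
%ΔQ_1 ≈ ε × %ΔP_2 = -0.246 × (16%) = -3.9%.

-3.9%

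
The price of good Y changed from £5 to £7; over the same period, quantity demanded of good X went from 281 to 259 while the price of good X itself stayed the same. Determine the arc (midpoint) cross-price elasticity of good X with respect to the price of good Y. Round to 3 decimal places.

-0.244

ΔQ_X = 259 − 281 = -22; ΔP_Y = 7 − 5 = 2.
Midpoints: Q̄_X = 270.0, P̄_Y = 6.00.
ε = (ΔQ_X/Q̄_X)/(ΔP_Y/P̄_Y) = (-22/270.0)/(2/6.00) ≈ -0.244.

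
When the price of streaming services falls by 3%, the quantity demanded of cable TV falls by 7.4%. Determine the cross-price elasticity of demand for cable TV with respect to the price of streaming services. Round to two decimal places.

ε = (%ΔQ of cable TV) / (%ΔP of streaming services) = (-7.4%) / (-3%) ≈ 2.47.
Positive cross-price elasticity: substitutes.

2.47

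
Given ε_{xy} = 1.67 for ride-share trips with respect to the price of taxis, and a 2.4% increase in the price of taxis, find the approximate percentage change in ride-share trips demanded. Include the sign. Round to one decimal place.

4.0%

%ΔQ ≈ ε × %ΔP of taxis = 1.67 × (2.4%) = 4.0%.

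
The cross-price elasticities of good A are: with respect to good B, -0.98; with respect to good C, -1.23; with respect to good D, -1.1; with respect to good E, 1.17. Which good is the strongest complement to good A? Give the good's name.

good C

Complements have ε < 0. The most negative value is -1.23 (good C).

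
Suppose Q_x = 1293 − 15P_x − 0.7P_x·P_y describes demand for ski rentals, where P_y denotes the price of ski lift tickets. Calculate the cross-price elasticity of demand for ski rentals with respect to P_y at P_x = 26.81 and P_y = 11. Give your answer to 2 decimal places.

-0.30

At P_x = 26.81 and P_y = 11: Q_x = 684.413.
∂Q_x/∂P_y = -0.7P_x = -0.7(26.81) = -18.7670.
ε = (∂Q_x/∂P_y)(P_y/Q_x) = -18.7670 × (11/684.413) ≈ -0.30.
ε < 0: complements.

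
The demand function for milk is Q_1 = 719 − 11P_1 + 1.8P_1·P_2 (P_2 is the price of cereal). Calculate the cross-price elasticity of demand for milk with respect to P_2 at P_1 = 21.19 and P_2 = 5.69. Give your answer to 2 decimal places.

At P_1 = 21.19 and P_2 = 5.69: Q_1 = 702.938.
∂Q_1/∂P_2 = 1.8P_1 = 1.8(21.19) = 38.1420.
ε = (∂Q_1/∂P_2)(P_2/Q_1) = 38.1420 × (5.69/702.938) ≈ 0.31.

0.31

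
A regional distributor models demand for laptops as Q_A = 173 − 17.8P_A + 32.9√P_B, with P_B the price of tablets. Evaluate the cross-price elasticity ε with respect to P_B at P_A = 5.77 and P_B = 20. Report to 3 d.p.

At P_A = 5.77 and P_B = 20: Q_A = 217.427.
∂Q_A/∂P_B = 32.9/(2√P_B) = 32.9/(2√20) = 3.6783.
ε = (∂Q_A/∂P_B)(P_B/Q_A) = 3.6783 × (20/217.427) ≈ 0.338.
ε > 0: substitutes.

0.338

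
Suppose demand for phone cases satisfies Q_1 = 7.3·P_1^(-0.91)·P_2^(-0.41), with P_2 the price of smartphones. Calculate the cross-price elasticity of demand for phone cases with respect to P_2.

-0.41

In a log-linear (constant-elasticity) demand function, the coefficient on the exponent of P_2 is the cross-price elasticity.
ε = -0.41. Negative, so phone cases and smartphones are complements.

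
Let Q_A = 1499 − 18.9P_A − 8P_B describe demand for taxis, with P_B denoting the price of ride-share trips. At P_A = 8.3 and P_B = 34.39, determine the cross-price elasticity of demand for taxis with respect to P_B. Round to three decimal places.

-0.258

At P_A = 8.3 and P_B = 34.39: Q_A = 1067.01.
∂Q_A/∂P_B = -8.
ε = (∂Q_A/∂P_B)(P_B/Q_A) = -8 × (34.39/1067.01) ≈ -0.258.
Since ε < 0, taxis and ride-share trips are complements.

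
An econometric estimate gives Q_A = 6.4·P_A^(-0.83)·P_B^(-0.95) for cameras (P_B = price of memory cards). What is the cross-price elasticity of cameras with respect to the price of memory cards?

In a log-linear (constant-elasticity) demand function, the coefficient on the exponent of P_B is the cross-price elasticity.
ε = -0.95. Negative, so cameras and memory cards are complements.

-0.95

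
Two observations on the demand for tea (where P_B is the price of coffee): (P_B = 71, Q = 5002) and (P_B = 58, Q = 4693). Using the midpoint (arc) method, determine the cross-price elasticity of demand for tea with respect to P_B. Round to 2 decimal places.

0.32

ΔQ_A = 4693 − 5002 = -309; ΔP_B = 58 − 71 = -13.
Midpoints: Q̄_A = 4847.5, P̄_B = 64.50.
ε = (ΔQ_A/Q̄_A)/(ΔP_B/P̄_B) = (-309/4847.5)/(-13/64.50) ≈ 0.32.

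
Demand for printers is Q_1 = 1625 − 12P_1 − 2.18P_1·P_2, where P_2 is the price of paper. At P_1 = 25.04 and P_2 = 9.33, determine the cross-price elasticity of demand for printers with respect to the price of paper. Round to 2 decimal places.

At P_1 = 25.04 and P_2 = 9.33: Q_1 = 815.221.
∂Q_1/∂P_2 = -2.18P_1 = -2.18(25.04) = -54.5872.
ε = (∂Q_1/∂P_2)(P_2/Q_1) = -54.5872 × (9.33/815.221) ≈ -0.62.
ε < 0: complements.

-0.62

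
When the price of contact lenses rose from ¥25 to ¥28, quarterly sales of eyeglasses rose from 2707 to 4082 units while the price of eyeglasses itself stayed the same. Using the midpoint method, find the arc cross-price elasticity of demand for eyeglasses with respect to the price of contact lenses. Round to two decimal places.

3.58

ΔQ_A = 4082 − 2707 = 1375; ΔP_B = 28 − 25 = 3.
Midpoints: Q̄_A = 3394.5, P̄_B = 26.50.
ε = (ΔQ_A/Q̄_A)/(ΔP_B/P̄_B) = (1375/3394.5)/(3/26.50) ≈ 3.58.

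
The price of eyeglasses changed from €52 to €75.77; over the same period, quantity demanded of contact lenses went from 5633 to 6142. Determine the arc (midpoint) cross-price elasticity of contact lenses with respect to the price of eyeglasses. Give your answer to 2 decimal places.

0.23

ΔQ_A = 6142 − 5633 = 509; ΔP_B = 75.77 − 52 = 23.77.
Midpoints: Q̄_A = 5887.5, P̄_B = 63.88.
ε = (ΔQ_A/Q̄_A)/(ΔP_B/P̄_B) = (509/5887.5)/(23.77/63.88) ≈ 0.23.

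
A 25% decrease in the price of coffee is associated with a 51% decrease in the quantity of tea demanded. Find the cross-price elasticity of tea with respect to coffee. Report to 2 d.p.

2.04

ε = (%ΔQ of tea) / (%ΔP of coffee) = (-51%) / (-25%) ≈ 2.04.
Positive cross-price elasticity: substitutes.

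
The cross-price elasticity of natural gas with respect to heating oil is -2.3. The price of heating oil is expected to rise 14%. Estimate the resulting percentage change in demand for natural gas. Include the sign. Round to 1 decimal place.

-32.2%

%ΔQ ≈ ε × %ΔP of heating oil = -2.3 × (14%) = -32.2%.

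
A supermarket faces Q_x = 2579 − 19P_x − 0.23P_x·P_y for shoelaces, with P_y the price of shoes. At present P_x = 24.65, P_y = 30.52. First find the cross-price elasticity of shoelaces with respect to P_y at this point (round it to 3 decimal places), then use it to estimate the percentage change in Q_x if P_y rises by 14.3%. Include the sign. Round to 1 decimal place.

-1.3%

At P_x = 24.65, P_y = 30.52: Q_x = 1937.617.
∂Q_x/∂P_y = -0.23P_x = -5.6695.
ε = (∂Q_x/∂P_y)(P_y/Q_x) = -5.6695 × 30.52/1937.617 ≈ -0.089.
%ΔQ_x ≈ ε × %ΔP_y = -0.089 × (14.3%) = -1.3%.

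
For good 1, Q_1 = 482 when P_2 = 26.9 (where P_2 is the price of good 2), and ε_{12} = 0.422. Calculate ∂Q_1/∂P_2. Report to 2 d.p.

ε = (∂Q_1/∂P_2)·(P_2/Q_1) ⇒ ∂Q_1/∂P_2 = ε·Q_1/P_2 = 0.422 × 482/26.9 ≈ 7.56.

7.56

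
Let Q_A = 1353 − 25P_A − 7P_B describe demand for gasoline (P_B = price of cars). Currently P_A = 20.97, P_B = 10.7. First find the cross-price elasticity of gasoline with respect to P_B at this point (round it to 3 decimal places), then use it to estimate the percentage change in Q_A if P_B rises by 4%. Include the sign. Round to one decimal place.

-0.4%

At P_A = 20.97, P_B = 10.7: Q_A = 753.85.
∂Q_A/∂P_B = -7.
ε = (∂Q_A/∂P_B)(P_B/Q_A) = -7.0000 × 10.7/753.85 ≈ -0.099.
%ΔQ_A ≈ ε × %ΔP_B = -0.099 × (4%) = -0.4%.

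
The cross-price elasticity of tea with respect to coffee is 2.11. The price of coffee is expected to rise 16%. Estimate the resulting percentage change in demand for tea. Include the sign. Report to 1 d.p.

%ΔQ ≈ ε × %ΔP of coffee = 2.11 × (16%) = 33.8%.
Demand for tea rises by about 33.8%.

33.8%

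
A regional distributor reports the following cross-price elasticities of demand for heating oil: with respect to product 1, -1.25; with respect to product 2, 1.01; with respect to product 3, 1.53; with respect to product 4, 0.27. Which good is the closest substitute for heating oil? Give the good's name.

product 3

Substitutes have ε > 0. Among the positive values, 1.53 (product 3) is largest.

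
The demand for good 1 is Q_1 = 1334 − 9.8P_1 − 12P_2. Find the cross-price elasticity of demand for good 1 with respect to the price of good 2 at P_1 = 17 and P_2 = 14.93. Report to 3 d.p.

At P_1 = 17 and P_2 = 14.93: Q_1 = 988.24.
∂Q_1/∂P_2 = -12.
ε = (∂Q_1/∂P_2)(P_2/Q_1) = -12 × (14.93/988.24) ≈ -0.181.

-0.181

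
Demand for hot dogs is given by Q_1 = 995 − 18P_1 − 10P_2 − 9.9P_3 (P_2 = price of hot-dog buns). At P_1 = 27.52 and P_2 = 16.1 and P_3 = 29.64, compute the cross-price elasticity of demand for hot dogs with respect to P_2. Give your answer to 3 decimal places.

At P_1 = 27.52 and P_2 = 16.1 and P_3 = 29.64: Q_1 = 45.204.
∂Q_1/∂P_2 = -10.
ε = (∂Q_1/∂P_2)(P_2/Q_1) = -10 × (16.1/45.204) ≈ -3.562.
Since ε < 0, hot dogs and hot-dog buns are complements.

-3.562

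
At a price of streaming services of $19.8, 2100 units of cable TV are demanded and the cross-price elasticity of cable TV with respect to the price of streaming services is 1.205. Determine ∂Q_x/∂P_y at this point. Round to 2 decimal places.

ε = (∂Q_x/∂P_y)·(P_y/Q_x) ⇒ ∂Q_x/∂P_y = ε·Q_x/P_y = 1.205 × 2100/19.8 ≈ 127.80.

127.80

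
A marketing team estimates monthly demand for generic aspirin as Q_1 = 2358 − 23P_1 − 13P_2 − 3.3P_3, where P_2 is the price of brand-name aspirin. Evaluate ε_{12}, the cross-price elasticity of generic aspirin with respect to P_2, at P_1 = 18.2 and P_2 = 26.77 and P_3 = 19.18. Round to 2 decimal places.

At P_1 = 18.2 and P_2 = 26.77 and P_3 = 19.18: Q_1 = 1528.096.
∂Q_1/∂P_2 = -13.
ε = (∂Q_1/∂P_2)(P_2/Q_1) = -13 × (26.77/1528.096) ≈ -0.23.

-0.23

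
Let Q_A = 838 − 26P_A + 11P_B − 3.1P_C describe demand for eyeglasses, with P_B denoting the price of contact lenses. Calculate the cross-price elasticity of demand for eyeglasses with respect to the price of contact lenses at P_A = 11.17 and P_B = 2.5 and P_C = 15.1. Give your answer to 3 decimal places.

0.052

At P_A = 11.17 and P_B = 2.5 and P_C = 15.1: Q_A = 528.27.
∂Q_A/∂P_B = 11.
ε = (∂Q_A/∂P_B)(P_B/Q_A) = 11 × (2.5/528.27) ≈ 0.052.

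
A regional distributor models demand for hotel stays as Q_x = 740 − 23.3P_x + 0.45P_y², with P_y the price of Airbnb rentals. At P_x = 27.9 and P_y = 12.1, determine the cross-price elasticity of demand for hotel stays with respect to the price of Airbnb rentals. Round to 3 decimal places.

At P_x = 27.9 and P_y = 12.1: Q_x = 155.815.
∂Q_x/∂P_y = 0.9P_y = 0.9(12.1) = 10.8900.
ε = (∂Q_x/∂P_y)(P_y/Q_x) = 10.8900 × (12.1/155.815) ≈ 0.846.

0.846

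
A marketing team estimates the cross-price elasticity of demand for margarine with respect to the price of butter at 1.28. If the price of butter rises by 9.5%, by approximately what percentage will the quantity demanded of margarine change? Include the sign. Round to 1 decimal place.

12.2%

%ΔQ ≈ ε × %ΔP of butter = 1.28 × (9.5%) = 12.2%.
Demand for margarine rises by about 12.2%.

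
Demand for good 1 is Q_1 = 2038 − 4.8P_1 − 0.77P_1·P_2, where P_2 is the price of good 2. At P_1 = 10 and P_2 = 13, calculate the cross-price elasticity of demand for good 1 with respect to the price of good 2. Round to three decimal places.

-0.053

At P_1 = 10 and P_2 = 13: Q_1 = 1889.9.
∂Q_1/∂P_2 = -0.77P_1 = -0.77(10) = -7.7000.
ε = (∂Q_1/∂P_2)(P_2/Q_1) = -7.7000 × (13/1889.9) ≈ -0.053.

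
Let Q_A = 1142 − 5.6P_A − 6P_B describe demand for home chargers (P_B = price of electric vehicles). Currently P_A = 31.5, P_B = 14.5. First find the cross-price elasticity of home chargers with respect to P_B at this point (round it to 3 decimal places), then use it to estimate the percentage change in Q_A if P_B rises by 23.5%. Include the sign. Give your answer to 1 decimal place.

At P_A = 31.5, P_B = 14.5: Q_A = 878.6.
∂Q_A/∂P_B = -6.
ε = (∂Q_A/∂P_B)(P_B/Q_A) = -6.0000 × 14.5/878.6 ≈ -0.099.
%ΔQ_A ≈ ε × %ΔP_B = -0.099 × (23.5%) = -2.3%.

-2.3%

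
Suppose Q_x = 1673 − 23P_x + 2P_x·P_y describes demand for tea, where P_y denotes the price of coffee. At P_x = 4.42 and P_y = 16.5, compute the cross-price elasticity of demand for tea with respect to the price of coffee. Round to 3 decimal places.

At P_x = 4.42 and P_y = 16.5: Q_x = 1717.2.
∂Q_x/∂P_y = 2P_x = 2(4.42) = 8.8400.
ε = (∂Q_x/∂P_y)(P_y/Q_x) = 8.8400 × (16.5/1717.2) ≈ 0.085.

0.085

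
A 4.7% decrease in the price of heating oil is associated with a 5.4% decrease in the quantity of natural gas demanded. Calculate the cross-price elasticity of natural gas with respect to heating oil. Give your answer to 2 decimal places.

ε = (%ΔQ of natural gas) / (%ΔP of heating oil) = (-5.4%) / (-4.7%) ≈ 1.15.

1.15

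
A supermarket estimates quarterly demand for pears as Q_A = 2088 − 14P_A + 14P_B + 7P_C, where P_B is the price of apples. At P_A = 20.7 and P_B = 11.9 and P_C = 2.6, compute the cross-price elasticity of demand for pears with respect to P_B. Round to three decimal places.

At P_A = 20.7 and P_B = 11.9 and P_C = 2.6: Q_A = 1983.
∂Q_A/∂P_B = 14.
ε = (∂Q_A/∂P_B)(P_B/Q_A) = 14 × (11.9/1983) ≈ 0.084.

0.084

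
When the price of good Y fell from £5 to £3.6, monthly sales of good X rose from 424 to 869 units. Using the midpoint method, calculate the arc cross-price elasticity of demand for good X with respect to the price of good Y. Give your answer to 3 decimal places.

ΔQ_X = 869 − 424 = 445; ΔP_Y = 3.6 − 5 = -1.4.
Midpoints: Q̄_X = 646.5, P̄_Y = 4.30.
ε = (ΔQ_X/Q̄_X)/(ΔP_Y/P̄_Y) = (445/646.5)/(-1.4/4.30) ≈ -2.114.
ε < 0: good X and good Y are complements.

-2.114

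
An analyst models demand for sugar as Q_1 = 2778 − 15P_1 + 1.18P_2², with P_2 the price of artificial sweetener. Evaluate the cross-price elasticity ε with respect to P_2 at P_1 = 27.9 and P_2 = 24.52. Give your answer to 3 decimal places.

At P_1 = 27.9 and P_2 = 24.52: Q_1 = 3068.952.
∂Q_1/∂P_2 = 2.36P_2 = 2.36(24.52) = 57.8672.
ε = (∂Q_1/∂P_2)(P_2/Q_1) = 57.8672 × (24.52/3068.952) ≈ 0.462.
ε > 0: substitutes.

0.462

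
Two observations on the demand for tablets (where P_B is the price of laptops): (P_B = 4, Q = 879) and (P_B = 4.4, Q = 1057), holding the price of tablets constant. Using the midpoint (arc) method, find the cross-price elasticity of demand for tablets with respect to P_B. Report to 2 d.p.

1.93

ΔQ_A = 1057 − 879 = 178; ΔP_B = 4.4 − 4 = 0.4.
Midpoints: Q̄_A = 968.0, P̄_B = 4.20.
ε = (ΔQ_A/Q̄_A)/(ΔP_B/P̄_B) = (178/968.0)/(0.4/4.20) ≈ 1.93.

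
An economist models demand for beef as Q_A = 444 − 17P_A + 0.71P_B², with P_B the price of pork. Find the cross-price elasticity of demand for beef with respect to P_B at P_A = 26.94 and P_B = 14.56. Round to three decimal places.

2.205

At P_A = 26.94 and P_B = 14.56: Q_A = 136.535.
∂Q_A/∂P_B = 1.42P_B = 1.42(14.56) = 20.6752.
ε = (∂Q_A/∂P_B)(P_B/Q_A) = 20.6752 × (14.56/136.535) ≈ 2.205.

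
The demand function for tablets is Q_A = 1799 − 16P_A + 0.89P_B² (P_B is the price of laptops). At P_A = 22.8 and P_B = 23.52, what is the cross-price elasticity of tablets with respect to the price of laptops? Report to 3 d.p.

At P_A = 22.8 and P_B = 23.52: Q_A = 1926.539.
∂Q_A/∂P_B = 1.78P_B = 1.78(23.52) = 41.8656.
ε = (∂Q_A/∂P_B)(P_B/Q_A) = 41.8656 × (23.52/1926.539) ≈ 0.511.

0.511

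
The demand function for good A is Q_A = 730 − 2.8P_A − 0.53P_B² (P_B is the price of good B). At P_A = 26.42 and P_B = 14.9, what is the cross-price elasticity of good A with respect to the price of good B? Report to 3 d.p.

-0.437

At P_A = 26.42 and P_B = 14.9: Q_A = 538.359.
∂Q_A/∂P_B = -1.06P_B = -1.06(14.9) = -15.7940.
ε = (∂Q_A/∂P_B)(P_B/Q_A) = -15.7940 × (14.9/538.359) ≈ -0.437.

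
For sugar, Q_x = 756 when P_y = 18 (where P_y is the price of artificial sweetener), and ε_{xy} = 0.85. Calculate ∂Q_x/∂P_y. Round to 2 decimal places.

ε = (∂Q_x/∂P_y)·(P_y/Q_x) ⇒ ∂Q_x/∂P_y = ε·Q_x/P_y = 0.85 × 756/18 ≈ 35.70.

35.70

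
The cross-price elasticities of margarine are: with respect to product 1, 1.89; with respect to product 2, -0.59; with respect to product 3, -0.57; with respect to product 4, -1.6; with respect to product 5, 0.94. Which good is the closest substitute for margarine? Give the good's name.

Substitutes have ε > 0. Among the positive values, 1.89 (product 1) is largest.

product 1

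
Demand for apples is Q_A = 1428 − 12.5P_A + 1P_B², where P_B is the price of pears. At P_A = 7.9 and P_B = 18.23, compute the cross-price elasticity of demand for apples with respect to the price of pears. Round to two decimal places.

0.40

At P_A = 7.9 and P_B = 18.23: Q_A = 1661.583.
∂Q_A/∂P_B = 2P_B = 2(18.23) = 36.4600.
ε = (∂Q_A/∂P_B)(P_B/Q_A) = 36.4600 × (18.23/1661.583) ≈ 0.40.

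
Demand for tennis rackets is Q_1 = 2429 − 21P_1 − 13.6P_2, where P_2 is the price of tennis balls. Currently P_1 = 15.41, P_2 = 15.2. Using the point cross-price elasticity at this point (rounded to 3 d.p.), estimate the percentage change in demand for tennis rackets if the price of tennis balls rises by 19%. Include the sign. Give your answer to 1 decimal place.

At P_1 = 15.41, P_2 = 15.2: Q_1 = 1898.67.
∂Q_1/∂P_2 = -13.6.
ε = (∂Q_1/∂P_2)(P_2/Q_1) = -13.6000 × 15.2/1898.67 ≈ -0.109.
%ΔQ_1 ≈ ε × %ΔP_2 = -0.109 × (19%) = -2.1%.

-2.1%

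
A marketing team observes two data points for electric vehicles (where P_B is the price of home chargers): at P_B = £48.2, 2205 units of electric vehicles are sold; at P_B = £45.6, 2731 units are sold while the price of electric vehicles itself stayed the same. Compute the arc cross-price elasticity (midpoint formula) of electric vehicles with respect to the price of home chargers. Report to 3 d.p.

ΔQ_A = 2731 − 2205 = 526; ΔP_B = 45.6 − 48.2 = -2.6.
Midpoints: Q̄_A = 2468.0, P̄_B = 46.90.
ε = (ΔQ_A/Q̄_A)/(ΔP_B/P̄_B) = (526/2468.0)/(-2.6/46.90) ≈ -3.845.

-3.845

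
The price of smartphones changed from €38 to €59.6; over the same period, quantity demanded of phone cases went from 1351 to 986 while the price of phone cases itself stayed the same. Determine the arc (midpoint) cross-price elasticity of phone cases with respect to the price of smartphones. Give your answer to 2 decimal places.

-0.71

ΔQ_A = 986 − 1351 = -365; ΔP_B = 59.6 − 38 = 21.6.
Midpoints: Q̄_A = 1168.5, P̄_B = 48.80.
ε = (ΔQ_A/Q̄_A)/(ΔP_B/P̄_B) = (-365/1168.5)/(21.6/48.80) ≈ -0.71.
ε < 0: phone cases and smartphones are complements.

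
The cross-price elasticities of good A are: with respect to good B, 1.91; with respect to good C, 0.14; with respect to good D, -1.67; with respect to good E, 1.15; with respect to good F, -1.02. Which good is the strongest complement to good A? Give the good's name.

Complements have ε < 0. The most negative value is -1.67 (good D).

good D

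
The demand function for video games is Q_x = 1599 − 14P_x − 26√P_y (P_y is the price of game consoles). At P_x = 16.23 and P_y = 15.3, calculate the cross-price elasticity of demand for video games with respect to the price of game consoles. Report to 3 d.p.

-0.040

At P_x = 16.23 and P_y = 15.3: Q_x = 1270.080.
∂Q_x/∂P_y = -26/(2√P_y) = -26/(2√15.3) = -3.3235.
ε = (∂Q_x/∂P_y)(P_y/Q_x) = -3.3235 × (15.3/1270.080) ≈ -0.040.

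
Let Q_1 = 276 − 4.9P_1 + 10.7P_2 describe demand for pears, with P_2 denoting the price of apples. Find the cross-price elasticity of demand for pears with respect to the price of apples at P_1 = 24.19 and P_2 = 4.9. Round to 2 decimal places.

0.25

At P_1 = 24.19 and P_2 = 4.9: Q_1 = 209.899.
∂Q_1/∂P_2 = 10.7.
ε = (∂Q_1/∂P_2)(P_2/Q_1) = 10.7 × (4.9/209.899) ≈ 0.25.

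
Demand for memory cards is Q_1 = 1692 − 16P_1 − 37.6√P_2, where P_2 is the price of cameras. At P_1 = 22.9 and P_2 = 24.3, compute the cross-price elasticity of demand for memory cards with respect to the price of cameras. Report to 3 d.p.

At P_1 = 22.9 and P_2 = 24.3: Q_1 = 1140.251.
∂Q_1/∂P_2 = -37.6/(2√P_2) = -37.6/(2√24.3) = -3.8138.
ε = (∂Q_1/∂P_2)(P_2/Q_1) = -3.8138 × (24.3/1140.251) ≈ -0.081.

-0.081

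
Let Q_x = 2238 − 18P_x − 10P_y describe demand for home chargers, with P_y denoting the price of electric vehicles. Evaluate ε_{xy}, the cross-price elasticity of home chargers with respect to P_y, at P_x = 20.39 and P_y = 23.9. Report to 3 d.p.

-0.146

At P_x = 20.39 and P_y = 23.9: Q_x = 1631.98.
∂Q_x/∂P_y = -10.
ε = (∂Q_x/∂P_y)(P_y/Q_x) = -10 × (23.9/1631.98) ≈ -0.146.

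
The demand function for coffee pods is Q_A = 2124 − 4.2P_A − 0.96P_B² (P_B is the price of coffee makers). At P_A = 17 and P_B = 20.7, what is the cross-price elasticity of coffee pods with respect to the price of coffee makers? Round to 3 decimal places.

At P_A = 17 and P_B = 20.7: Q_A = 1641.250.
∂Q_A/∂P_B = -1.92P_B = -1.92(20.7) = -39.7440.
ε = (∂Q_A/∂P_B)(P_B/Q_A) = -39.7440 × (20.7/1641.250) ≈ -0.501.
ε < 0: complements.

-0.501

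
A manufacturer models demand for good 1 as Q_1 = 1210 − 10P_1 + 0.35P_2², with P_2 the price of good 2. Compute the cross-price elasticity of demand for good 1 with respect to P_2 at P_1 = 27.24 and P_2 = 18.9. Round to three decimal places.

At P_1 = 27.24 and P_2 = 18.9: Q_1 = 1062.623.
∂Q_1/∂P_2 = 0.7P_2 = 0.7(18.9) = 13.2300.
ε = (∂Q_1/∂P_2)(P_2/Q_1) = 13.2300 × (18.9/1062.623) ≈ 0.235.

0.235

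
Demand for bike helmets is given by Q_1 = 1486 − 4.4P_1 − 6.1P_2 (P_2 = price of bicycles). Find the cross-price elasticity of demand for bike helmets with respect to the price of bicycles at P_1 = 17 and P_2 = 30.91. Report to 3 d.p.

-0.154

At P_1 = 17 and P_2 = 30.91: Q_1 = 1222.649.
∂Q_1/∂P_2 = -6.1.
ε = (∂Q_1/∂P_2)(P_2/Q_1) = -6.1 × (30.91/1222.649) ≈ -0.154.
Since ε < 0, bike helmets and bicycles are complements.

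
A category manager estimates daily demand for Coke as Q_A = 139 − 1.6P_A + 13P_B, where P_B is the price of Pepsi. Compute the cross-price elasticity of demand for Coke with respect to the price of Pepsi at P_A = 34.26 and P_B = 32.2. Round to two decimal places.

At P_A = 34.26 and P_B = 32.2: Q_A = 502.784.
∂Q_A/∂P_B = 13.
ε = (∂Q_A/∂P_B)(P_B/Q_A) = 13 × (32.2/502.784) ≈ 0.83.
Since ε > 0, Coke and Pepsi are substitutes.

0.83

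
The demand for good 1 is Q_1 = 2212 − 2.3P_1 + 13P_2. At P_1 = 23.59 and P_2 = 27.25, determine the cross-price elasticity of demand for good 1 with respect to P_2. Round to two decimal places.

At P_1 = 23.59 and P_2 = 27.25: Q_1 = 2511.993.
∂Q_1/∂P_2 = 13.
ε = (∂Q_1/∂P_2)(P_2/Q_1) = 13 × (27.25/2511.993) ≈ 0.14.
Since ε > 0, good 1 and good 2 are substitutes.

0.14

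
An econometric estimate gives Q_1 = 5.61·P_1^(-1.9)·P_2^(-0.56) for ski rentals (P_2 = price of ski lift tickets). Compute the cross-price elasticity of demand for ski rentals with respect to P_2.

In a log-linear (constant-elasticity) demand function, the coefficient on the exponent of P_2 is the cross-price elasticity.
ε = -0.56. Negative, so ski rentals and ski lift tickets are complements.

-0.56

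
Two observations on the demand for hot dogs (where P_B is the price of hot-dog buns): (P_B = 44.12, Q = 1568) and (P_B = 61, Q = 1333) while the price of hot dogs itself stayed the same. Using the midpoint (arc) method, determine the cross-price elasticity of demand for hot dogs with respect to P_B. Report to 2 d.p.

-0.50

ΔQ_A = 1333 − 1568 = -235; ΔP_B = 61 − 44.12 = 16.88.
Midpoints: Q̄_A = 1450.5, P̄_B = 52.56.
ε = (ΔQ_A/Q̄_A)/(ΔP_B/P̄_B) = (-235/1450.5)/(16.88/52.56) ≈ -0.50.
ε < 0: hot dogs and hot-dog buns are complements.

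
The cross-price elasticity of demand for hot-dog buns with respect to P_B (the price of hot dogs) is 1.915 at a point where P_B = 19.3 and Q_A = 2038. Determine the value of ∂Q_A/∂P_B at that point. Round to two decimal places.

202.22

ε = (∂Q_A/∂P_B)·(P_B/Q_A) ⇒ ∂Q_A/∂P_B = ε·Q_A/P_B = 1.915 × 2038/19.3 ≈ 202.22.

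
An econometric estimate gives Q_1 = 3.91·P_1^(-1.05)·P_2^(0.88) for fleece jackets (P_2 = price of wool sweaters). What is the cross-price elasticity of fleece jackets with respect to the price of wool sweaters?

0.88

In a log-linear (constant-elasticity) demand function, the coefficient on the exponent of P_2 is the cross-price elasticity.
ε = 0.88. Positive, so fleece jackets and wool sweaters are substitutes.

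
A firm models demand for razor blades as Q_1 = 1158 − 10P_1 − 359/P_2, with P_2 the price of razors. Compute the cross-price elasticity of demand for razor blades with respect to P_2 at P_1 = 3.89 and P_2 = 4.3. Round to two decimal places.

0.08

At P_1 = 3.89 and P_2 = 4.3: Q_1 = 1035.612.
∂Q_1/∂P_2 = 359/P_2² = 19.4159.
ε = (∂Q_1/∂P_2)(P_2/Q_1) = 19.4159 × (4.3/1035.612) ≈ 0.08.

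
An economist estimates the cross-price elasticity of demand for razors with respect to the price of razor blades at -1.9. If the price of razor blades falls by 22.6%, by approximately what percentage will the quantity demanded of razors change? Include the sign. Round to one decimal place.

42.9%

%ΔQ ≈ ε × %ΔP of razor blades = -1.9 × (-22.6%) = 42.9%.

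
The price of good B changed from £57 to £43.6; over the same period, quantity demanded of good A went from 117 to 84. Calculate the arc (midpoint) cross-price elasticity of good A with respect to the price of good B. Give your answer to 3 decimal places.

1.233

ΔQ_A = 84 − 117 = -33; ΔP_B = 43.6 − 57 = -13.4.
Midpoints: Q̄_A = 100.5, P̄_B = 50.30.
ε = (ΔQ_A/Q̄_A)/(ΔP_B/P̄_B) = (-33/100.5)/(-13.4/50.30) ≈ 1.233.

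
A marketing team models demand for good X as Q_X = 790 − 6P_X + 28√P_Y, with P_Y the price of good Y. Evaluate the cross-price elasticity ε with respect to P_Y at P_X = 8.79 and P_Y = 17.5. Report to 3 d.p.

0.069

At P_X = 8.79 and P_Y = 17.5: Q_X = 854.392.
∂Q_X/∂P_Y = 28/(2√P_Y) = 28/(2√17.5) = 3.3466.
ε = (∂Q_X/∂P_Y)(P_Y/Q_X) = 3.3466 × (17.5/854.392) ≈ 0.069.
ε > 0: substitutes.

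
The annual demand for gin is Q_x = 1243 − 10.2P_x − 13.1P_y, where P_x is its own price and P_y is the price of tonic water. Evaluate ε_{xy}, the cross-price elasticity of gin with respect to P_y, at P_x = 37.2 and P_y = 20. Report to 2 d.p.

-0.44

At P_x = 37.2 and P_y = 20: Q_x = 601.56.
∂Q_x/∂P_y = -13.1.
ε = (∂Q_x/∂P_y)(P_y/Q_x) = -13.1 × (20/601.56) ≈ -0.44.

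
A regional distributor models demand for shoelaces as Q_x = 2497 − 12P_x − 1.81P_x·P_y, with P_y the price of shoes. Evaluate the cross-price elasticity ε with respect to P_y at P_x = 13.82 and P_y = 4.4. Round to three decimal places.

-0.050

At P_x = 13.82 and P_y = 4.4: Q_x = 2221.098.
∂Q_x/∂P_y = -1.81P_x = -1.81(13.82) = -25.0142.
ε = (∂Q_x/∂P_y)(P_y/Q_x) = -25.0142 × (4.4/2221.098) ≈ -0.050.
ε < 0: complements.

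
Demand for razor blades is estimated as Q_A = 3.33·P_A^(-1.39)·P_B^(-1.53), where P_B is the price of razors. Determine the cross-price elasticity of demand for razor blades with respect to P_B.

In a log-linear (constant-elasticity) demand function, the coefficient on the exponent of P_B is the cross-price elasticity.
ε = -1.53. Negative, so razor blades and razors are complements.

-1.53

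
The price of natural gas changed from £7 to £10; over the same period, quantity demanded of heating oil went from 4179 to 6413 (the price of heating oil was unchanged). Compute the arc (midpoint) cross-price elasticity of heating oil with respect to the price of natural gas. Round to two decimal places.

ΔQ_A = 6413 − 4179 = 2234; ΔP_B = 10 − 7 = 3.
Midpoints: Q̄_A = 5296.0, P̄_B = 8.50.
ε = (ΔQ_A/Q̄_A)/(ΔP_B/P̄_B) = (2234/5296.0)/(3/8.50) ≈ 1.20.

1.20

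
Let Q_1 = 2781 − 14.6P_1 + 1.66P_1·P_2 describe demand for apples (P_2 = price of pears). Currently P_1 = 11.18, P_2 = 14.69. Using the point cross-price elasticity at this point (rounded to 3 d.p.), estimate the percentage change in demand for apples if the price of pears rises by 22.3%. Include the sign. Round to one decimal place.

At P_1 = 11.18, P_2 = 14.69: Q_1 = 2890.401.
∂Q_1/∂P_2 = 1.66P_1 = 18.5588.
ε = (∂Q_1/∂P_2)(P_2/Q_1) = 18.5588 × 14.69/2890.401 ≈ 0.094.
%ΔQ_1 ≈ ε × %ΔP_2 = 0.094 × (22.3%) = 2.1%.

2.1%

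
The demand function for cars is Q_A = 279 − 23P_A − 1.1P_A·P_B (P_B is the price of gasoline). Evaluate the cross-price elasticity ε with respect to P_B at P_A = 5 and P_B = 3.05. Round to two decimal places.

At P_A = 5 and P_B = 3.05: Q_A = 147.225.
∂Q_A/∂P_B = -1.1P_A = -1.1(5) = -5.5000.
ε = (∂Q_A/∂P_B)(P_B/Q_A) = -5.5000 × (3.05/147.225) ≈ -0.11.

-0.11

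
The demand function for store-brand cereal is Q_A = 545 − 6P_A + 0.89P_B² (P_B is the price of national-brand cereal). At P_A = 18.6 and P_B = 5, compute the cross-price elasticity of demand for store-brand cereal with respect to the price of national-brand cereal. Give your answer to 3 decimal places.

At P_A = 18.6 and P_B = 5: Q_A = 455.65.
∂Q_A/∂P_B = 1.78P_B = 1.78(5) = 8.9000.
ε = (∂Q_A/∂P_B)(P_B/Q_A) = 8.9000 × (5/455.65) ≈ 0.098.
ε > 0: substitutes.

0.098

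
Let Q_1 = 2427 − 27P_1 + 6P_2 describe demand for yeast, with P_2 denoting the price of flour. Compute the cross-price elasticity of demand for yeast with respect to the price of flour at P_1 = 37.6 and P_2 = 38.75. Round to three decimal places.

0.141

At P_1 = 37.6 and P_2 = 38.75: Q_1 = 1644.3.
∂Q_1/∂P_2 = 6.
ε = (∂Q_1/∂P_2)(P_2/Q_1) = 6 × (38.75/1644.3) ≈ 0.141.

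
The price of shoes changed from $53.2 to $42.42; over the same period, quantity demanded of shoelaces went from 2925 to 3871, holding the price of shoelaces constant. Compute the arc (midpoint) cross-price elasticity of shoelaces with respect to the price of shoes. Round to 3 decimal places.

ΔQ_A = 3871 − 2925 = 946; ΔP_B = 42.42 − 53.2 = -10.78.
Midpoints: Q̄_A = 3398.0, P̄_B = 47.81.
ε = (ΔQ_A/Q̄_A)/(ΔP_B/P̄_B) = (946/3398.0)/(-10.78/47.81) ≈ -1.235.

-1.235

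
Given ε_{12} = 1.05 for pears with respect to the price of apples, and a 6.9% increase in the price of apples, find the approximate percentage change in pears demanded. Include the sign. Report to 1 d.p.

7.2%

%ΔQ ≈ ε × %ΔP of apples = 1.05 × (6.9%) = 7.2%.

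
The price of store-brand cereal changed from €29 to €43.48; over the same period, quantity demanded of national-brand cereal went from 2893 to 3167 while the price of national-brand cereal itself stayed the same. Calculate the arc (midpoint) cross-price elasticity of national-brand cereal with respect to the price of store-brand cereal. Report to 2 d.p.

0.23

ΔQ_A = 3167 − 2893 = 274; ΔP_B = 43.48 − 29 = 14.48.
Midpoints: Q̄_A = 3030.0, P̄_B = 36.24.
ε = (ΔQ_A/Q̄_A)/(ΔP_B/P̄_B) = (274/3030.0)/(14.48/36.24) ≈ 0.23.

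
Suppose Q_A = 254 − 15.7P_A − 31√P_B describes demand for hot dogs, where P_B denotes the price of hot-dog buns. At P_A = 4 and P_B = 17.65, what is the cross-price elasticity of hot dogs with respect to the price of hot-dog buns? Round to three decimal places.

-1.068

At P_A = 4 and P_B = 17.65: Q_A = 60.963.
∂Q_A/∂P_B = -31/(2√P_B) = -31/(2√17.65) = -3.6894.
ε = (∂Q_A/∂P_B)(P_B/Q_A) = -3.6894 × (17.65/60.963) ≈ -1.068.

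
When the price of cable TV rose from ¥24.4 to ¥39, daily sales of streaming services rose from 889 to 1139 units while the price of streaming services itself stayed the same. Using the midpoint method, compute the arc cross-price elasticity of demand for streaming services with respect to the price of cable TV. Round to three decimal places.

0.535

ΔQ_A = 1139 − 889 = 250; ΔP_B = 39 − 24.4 = 14.6.
Midpoints: Q̄_A = 1014.0, P̄_B = 31.70.
ε = (ΔQ_A/Q̄_A)/(ΔP_B/P̄_B) = (250/1014.0)/(14.6/31.70) ≈ 0.535.
ε > 0: streaming services and cable TV are substitutes.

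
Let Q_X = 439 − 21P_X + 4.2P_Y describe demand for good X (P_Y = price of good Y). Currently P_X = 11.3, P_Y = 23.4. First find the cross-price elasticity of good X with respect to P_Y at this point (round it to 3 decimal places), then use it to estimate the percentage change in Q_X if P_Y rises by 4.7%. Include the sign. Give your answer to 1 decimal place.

1.5%

At P_X = 11.3, P_Y = 23.4: Q_X = 299.98.
∂Q_X/∂P_Y = 4.2.
ε = (∂Q_X/∂P_Y)(P_Y/Q_X) = 4.2000 × 23.4/299.98 ≈ 0.328.
%ΔQ_X ≈ ε × %ΔP_Y = 0.328 × (4.7%) = 1.5%.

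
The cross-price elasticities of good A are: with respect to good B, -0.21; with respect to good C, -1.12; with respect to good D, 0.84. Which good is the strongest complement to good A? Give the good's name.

Complements have ε < 0. The most negative value is -1.12 (good C).

good C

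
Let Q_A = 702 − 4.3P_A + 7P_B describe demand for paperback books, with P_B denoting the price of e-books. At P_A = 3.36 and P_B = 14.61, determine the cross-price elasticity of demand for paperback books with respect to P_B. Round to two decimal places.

At P_A = 3.36 and P_B = 14.61: Q_A = 789.822.
∂Q_A/∂P_B = 7.
ε = (∂Q_A/∂P_B)(P_B/Q_A) = 7 × (14.61/789.822) ≈ 0.13.
Since ε > 0, paperback books and e-books are substitutes.

0.13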